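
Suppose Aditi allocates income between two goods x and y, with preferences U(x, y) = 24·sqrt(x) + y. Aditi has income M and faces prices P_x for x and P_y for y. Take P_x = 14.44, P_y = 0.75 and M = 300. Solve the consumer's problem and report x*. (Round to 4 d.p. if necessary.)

Utility is quasi-linear in y; the FOC for x is 12/√x = P_x/P_y.
Solve: √x = 12·P_y/P_x, so x*(P_x,P_y) = (12·P_y/P_x)², and y* = (M − P_x·x*)/P_y.
Plugging in: x* = (12·0.75/14.44)² = 0.3885.

x* = 0.3885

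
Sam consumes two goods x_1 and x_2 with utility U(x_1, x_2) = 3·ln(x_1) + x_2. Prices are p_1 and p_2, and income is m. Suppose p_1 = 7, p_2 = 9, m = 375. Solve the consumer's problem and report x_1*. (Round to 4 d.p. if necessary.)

MU_x_1 = 3/x_1, MU_x_2 = 1. Tangency: 3/x_1 = p_1/p_2.
So x_1*(p_1,p_2) = 3·p_2/p_1, independent of income; and x_2* = (m − 3·p_2)/p_2.
At the given prices: x_1* = 3·9/7 = 3.8571.

x_1* = 3.8571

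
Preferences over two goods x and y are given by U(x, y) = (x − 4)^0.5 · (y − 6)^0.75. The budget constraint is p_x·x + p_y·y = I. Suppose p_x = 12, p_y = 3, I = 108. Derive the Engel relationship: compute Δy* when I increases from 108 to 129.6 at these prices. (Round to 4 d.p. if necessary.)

Δy* = 4.32

Discretionary income = 108 − 4·12 − 6·3 = 42; y* = 6 + 0.6·42/3 = 14.4.
At I' = 129.6: y* = 18.72. Change: 18.72 − 14.4 = 4.32.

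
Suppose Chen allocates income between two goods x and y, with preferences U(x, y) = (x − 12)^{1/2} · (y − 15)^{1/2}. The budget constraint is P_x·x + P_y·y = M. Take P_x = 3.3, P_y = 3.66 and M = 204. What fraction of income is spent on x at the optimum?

MRS = (y−15)/(x−12). Tangency with P_x/P_y gives y−15 = (P_x/P_y)·(x−12).
Substituting into the budget: x* = 12 + 0.5·(M − 12·P_x − 15·P_y)/P_x, and y* = 15 + 0.5·(…)/P_y.
Discretionary income = 204 − 12·3.3 − 15·3.66 = 109.5; x* = 12 + 0.5·109.5/3.3 = 28.5909; y* = 15 + 0.5·109.5/3.66 = 29.959.
Expenditure on x: 3.3·28.5909 = 94.35; share = 0.4625.

share on x = 0.4625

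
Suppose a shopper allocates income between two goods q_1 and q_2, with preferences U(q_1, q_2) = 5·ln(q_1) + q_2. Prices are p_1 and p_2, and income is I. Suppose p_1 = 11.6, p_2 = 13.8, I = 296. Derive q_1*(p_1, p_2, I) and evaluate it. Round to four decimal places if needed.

At the given prices: q_1* = 5·13.8/11.6 = 5.9483.

q_1* = 5.9483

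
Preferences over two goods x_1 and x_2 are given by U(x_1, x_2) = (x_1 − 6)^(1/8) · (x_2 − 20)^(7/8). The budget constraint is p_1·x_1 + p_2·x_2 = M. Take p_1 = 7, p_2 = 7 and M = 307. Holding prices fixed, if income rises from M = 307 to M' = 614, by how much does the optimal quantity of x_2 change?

Discretionary income = 307 − 6·7 − 20·7 = 125; x_2* = 20 + 0.875·125/7 = 35.625.
At M' = 614: x_2* = 74. Change: 74 − 35.625 = 38.375.

Δx_2* = 38.375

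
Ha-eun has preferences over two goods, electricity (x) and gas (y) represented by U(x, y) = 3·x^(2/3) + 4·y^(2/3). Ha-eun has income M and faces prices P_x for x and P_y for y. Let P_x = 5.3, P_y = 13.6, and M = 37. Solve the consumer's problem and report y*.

With the ratio pinned down, the budget gives x* = M/(P_x + P_y·(y/x)) and y* = (y/x)·x*.
Numerically y/x = 0.14029, so x* = 37/(5.3 + 13.6·0.14029) = 5.1332 and y* = 0.14029·5.1332 = 0.7201.

y* = 0.7201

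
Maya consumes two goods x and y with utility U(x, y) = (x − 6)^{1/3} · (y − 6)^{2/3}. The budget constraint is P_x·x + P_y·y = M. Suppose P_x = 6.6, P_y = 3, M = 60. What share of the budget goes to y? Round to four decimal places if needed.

This is Cobb-Douglas in (x−6, y−6): tangency gives 1/3·P_y·(y−6) = 2/3·P_x·(x−6).
Substituting into the budget: x* = 6 + 1/3·(M − 6·P_x − 6·P_y)/P_x, and y* = 6 + 2/3·(…)/P_y.
Discretionary income = 60 − 6·6.6 − 6·3 = 2.4; x* = 6 + 1/3·2.4/6.6 = 6.1212; y* = 6 + 2/3·2.4/3 = 6.5333.
Expenditure on y: 3·6.5333 = 19.6; share = 0.3267.

share on y = 0.3267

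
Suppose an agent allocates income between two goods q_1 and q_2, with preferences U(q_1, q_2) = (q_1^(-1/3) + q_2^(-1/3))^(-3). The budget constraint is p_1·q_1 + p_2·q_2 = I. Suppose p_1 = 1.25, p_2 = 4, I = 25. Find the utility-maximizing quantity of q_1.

From the CES first-order condition, (q_2/q_1)^(4/3) = p_1/p_2.
Hence q_2/q_1 = (p_1/p_2)^(1/(4/3)), i.e. raised to the 0.75 power.
Substitute q_2 = (q_2/q_1)·q_1 into the budget: q_1* = I/(p_1 + p_2·(q_2/q_1)).
Numerically q_2/q_1 = 0.417963, so q_1* = 25/(1.25 + 4·0.417963) = 8.5562.

q_1* = 8.5562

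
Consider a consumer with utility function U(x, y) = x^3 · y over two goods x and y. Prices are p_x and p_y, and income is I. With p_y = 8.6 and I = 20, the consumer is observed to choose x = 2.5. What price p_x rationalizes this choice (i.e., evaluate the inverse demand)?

p_x = 6

Tangency: MRS = 3·y/x = p_x/p_y.
Rearranging, p_y·y = (1/3)·p_x·x. Substituting into the budget gives p_x·x·(1 + (1/3)) = I.
Demand: x*(p_x,p_y,I) = 0.75·I/p_x and y* = 0.25·I/p_y.
Set x* = 2.5 in the demand function and solve for p_x: p_x = 6.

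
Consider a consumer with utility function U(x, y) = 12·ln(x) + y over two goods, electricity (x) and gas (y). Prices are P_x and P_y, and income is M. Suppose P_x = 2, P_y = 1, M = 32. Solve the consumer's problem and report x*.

x* = 6

MU_x = 12/x, MU_y = 1. Tangency: 12/x = P_x/P_y.
So x*(P_x,P_y) = 12·P_y/P_x, independent of income; and y* = (M − 12·P_y)/P_y.
At the given prices: x* = 12·1/2 = 6.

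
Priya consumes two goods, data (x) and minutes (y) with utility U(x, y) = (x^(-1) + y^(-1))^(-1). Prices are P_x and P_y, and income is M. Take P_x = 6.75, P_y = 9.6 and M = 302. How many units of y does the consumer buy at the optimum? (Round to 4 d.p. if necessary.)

MRS = MU_x/MU_y = (y/x)^(2). Set equal to P_x/P_y.
Solve for the ratio: y/x = [P_x/P_y]^(0.5).
Substitute y = (y/x)·x into the budget: x* = M/(P_x + P_y·(y/x)).
Numerically y/x = 0.838525, so x* = 302/(6.75 + 9.6·0.838525) = 20.4056 and y* = 0.838525·20.4056 = 17.1106.

y* = 17.1106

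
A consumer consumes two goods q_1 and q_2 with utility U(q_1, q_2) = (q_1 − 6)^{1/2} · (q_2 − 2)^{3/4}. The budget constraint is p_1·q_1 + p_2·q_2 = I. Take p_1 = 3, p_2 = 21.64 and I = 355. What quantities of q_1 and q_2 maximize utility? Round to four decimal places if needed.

q_1* = 45.1627, q_2* = 10.1438

Discretionary income = 355 − 6·3 − 2·21.64 = 293.72; q_1* = 6 + 0.4·293.72/3 = 45.1627; q_2* = 2 + 0.6·293.72/21.64 = 10.1438.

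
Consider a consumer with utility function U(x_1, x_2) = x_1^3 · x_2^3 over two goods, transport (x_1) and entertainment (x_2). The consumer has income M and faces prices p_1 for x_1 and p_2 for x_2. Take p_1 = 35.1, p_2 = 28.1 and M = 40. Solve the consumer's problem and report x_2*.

Tangency: MRS = x_2/x_1 = p_1/p_2.
Rearranging, p_2·x_2 = p_1·x_1. Substituting into the budget gives p_1·x_1·(1 + 1) = M.
Demand: x_1*(p_1,p_2,M) = 0.5·M/p_1 and x_2* = 0.5·M/p_2.
At p_1=35.1, p_2=28.1, M=40: x_2* = 0.5·40/28.1 = 0.7117.

x_2* = 0.7117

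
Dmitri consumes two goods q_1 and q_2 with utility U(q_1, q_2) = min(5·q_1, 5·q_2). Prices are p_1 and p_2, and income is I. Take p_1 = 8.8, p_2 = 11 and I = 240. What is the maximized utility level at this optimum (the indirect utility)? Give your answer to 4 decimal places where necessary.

With perfect complements, no substitution: consume in ratio q_1:q_2 = 5:5.
Budget: p_1·q_1 + p_2·q_1 = I, so (5·p_1 + 5·p_2)·q_1 = 5·I.
Demand: q_1*(p_1,p_2,I) = 5·I/(5·p_1 + 5·p_2), q_2* = 5·I/(5·p_1 + 5·p_2).
Here 5·8.8 + 5·11 = 99, giving q_1* = 12.1212 and q_2* = 12.1212.
Utility at the optimum: U(12.1212, 12.1212) = 60.6061.

V = 60.6061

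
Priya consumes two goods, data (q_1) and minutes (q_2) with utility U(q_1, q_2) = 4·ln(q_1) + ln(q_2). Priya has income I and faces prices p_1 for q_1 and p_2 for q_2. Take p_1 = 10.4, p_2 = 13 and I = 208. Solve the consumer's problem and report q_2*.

q_2* = 3.2

At p_1=10.4, p_2=13, I=208: q_2* = 0.2·208/13 = 3.2.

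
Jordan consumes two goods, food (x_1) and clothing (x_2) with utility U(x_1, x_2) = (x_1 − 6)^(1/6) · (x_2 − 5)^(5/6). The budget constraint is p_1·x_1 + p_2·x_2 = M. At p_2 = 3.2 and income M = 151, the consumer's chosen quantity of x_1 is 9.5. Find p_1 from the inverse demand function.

MRS = (1/5)·(x_2−5)/(x_1−6). Tangency with p_1/p_2 gives x_2−5 = 5·(p_1/p_2)·(x_1−6).
After buying the subsistence bundle (6, 5), a share 1/6 of the remaining income goes to x_1: x_1* = 6 + 1/6·(M − 6p_1 − 5p_2)/p_1.
Set x_1* = 9.5 in the demand function and solve for p_1: p_1 = 5.

p_1 = 5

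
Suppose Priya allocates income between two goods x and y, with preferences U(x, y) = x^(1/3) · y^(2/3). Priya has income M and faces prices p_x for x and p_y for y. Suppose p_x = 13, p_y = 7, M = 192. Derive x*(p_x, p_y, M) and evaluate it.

x* = 4.9231

The MRS is (1/2)·y/x. Set MRS = p_x/p_y.
So 1/3·p_y·y = 2/3·p_x·x; combined with the budget, a share 1/3 of income goes to x.
Demand: x*(p_x,p_y,M) = 1/3·M/p_x and y* = 2/3·M/p_y.
At p_x=13, p_y=7, M=192: x* = 1/3·192/13 = 4.9231.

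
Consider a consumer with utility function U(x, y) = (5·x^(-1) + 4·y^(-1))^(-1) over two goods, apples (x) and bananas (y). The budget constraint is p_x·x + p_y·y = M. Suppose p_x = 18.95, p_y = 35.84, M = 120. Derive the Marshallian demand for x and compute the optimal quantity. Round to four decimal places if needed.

x* = 2.8396

MU_x ∝ 5·x^(-2), MU_y ∝ 4·y^(-2), so MRS = (5/4)·(y/x)^(2) = p_x/p_y.
Hence y/x = ((4/5)·p_x/p_y)^(1/(2)), i.e. raised to the 0.5 power.
Substitute y = (y/x)·x into the budget: x* = M/(p_x + p_y·(y/x)).
Numerically y/x = 0.650378, so x* = 120/(18.95 + 35.84·0.650378) = 2.8396.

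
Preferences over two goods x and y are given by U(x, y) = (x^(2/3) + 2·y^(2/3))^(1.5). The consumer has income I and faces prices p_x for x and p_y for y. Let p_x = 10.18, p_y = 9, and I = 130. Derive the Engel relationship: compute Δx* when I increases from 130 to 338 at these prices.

Δx* = 1.8186

MRS = MU_x/MU_y = (1/2)·(y/x)^(1/3). Set equal to p_x/p_y.
Hence y/x = (2·p_x/p_y)^(1/(1/3)), i.e. raised to the 3 power.
With the ratio pinned down, the budget gives x* = I/(p_x + p_y·(y/x)) and y* = (y/x)·x*.
Numerically y/x = 11.57726, so x* = 130/(10.18 + 9·11.57726) = 1.1366.
At I' = 338: x* = 2.9552. Change: 2.9552 − 1.1366 = 1.8186.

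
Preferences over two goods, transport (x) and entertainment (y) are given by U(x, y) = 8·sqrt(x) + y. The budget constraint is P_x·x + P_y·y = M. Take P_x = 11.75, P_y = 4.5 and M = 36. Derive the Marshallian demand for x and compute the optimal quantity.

x* = 2.3468

MU_x = 4/√x, MU_y = 1. Tangency: 4/√x = P_x/P_y.
Thus x* = (4·P_y/P_x)² — independent of M — with the rest of income spent on y.
Plugging in: x* = (4·4.5/11.75)² = 2.3468.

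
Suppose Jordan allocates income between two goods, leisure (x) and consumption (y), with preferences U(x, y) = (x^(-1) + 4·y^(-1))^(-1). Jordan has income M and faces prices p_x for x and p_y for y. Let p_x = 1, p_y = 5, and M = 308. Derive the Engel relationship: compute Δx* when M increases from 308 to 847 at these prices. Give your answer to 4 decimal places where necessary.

Numerically y/x = 0.894427, so x* = 308/(1 + 5·0.894427) = 56.2852.
At M' = 847: x* = 154.7842. Change: 154.7842 − 56.2852 = 98.499.

Δx* = 98.499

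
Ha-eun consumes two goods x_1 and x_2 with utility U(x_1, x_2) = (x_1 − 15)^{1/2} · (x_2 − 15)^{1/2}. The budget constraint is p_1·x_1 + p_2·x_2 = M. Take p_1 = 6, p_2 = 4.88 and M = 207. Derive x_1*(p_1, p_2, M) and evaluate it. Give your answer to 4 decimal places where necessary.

x_1* = 18.65

Let x_1' = x_1−15, x_2' = x_2−15. MRS = x_2'/x_1' = p_1/p_2.
Substituting into the budget: x_1* = 15 + 0.5·(M − 15·p_1 − 15·p_2)/p_1, and x_2* = 15 + 0.5·(…)/p_2.
Discretionary income = 207 − 15·6 − 15·4.88 = 43.8; x_1* = 15 + 0.5·43.8/6 = 18.65.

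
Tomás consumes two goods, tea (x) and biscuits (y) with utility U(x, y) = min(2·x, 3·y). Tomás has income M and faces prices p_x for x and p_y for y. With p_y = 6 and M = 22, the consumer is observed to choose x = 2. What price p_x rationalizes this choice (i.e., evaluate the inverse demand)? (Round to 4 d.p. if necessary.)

With perfect complements, no substitution: consume in ratio x:y = 3:2.
Budget: p_x·x + p_y·(2/3)·x = M, so (3·p_x + 2·p_y)·x = 3·M.
Demand: x*(p_x,p_y,M) = 3·M/(3·p_x + 2·p_y), y* = 2·M/(3·p_x + 2·p_y).
Set x* = 2 in the demand function and solve for p_x: p_x = 7.

p_x = 7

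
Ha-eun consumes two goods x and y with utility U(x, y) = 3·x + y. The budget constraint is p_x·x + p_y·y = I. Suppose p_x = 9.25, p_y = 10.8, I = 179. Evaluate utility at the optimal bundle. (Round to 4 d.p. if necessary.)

V = 58.0541

Perfect substitutes: compare marginal utility per dollar. 3/p_x vs 1/p_y → 0.3243 vs 0.0926.
x gives more utility per dollar, so spend all income on x: x* = I/p_x, y* = 0.
Numerically: x* = 19.3514, y* = 0.
Utility at the optimum: U(19.3514, 0) = 58.0541.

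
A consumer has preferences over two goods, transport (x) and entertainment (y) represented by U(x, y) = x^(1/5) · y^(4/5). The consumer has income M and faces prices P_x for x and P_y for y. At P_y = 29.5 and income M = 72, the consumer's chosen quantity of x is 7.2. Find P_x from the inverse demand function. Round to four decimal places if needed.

P_x = 2

The MRS is (1/4)·y/x. Set MRS = P_x/P_y.
Rearranging, P_y·y = 4·P_x·x. Substituting into the budget gives P_x·x·(1 + 4) = M.
Demand: x*(P_x,P_y,M) = 0.2·M/P_x and y* = 0.8·M/P_y.
Set x* = 7.2 in the demand function and solve for P_x: P_x = 2.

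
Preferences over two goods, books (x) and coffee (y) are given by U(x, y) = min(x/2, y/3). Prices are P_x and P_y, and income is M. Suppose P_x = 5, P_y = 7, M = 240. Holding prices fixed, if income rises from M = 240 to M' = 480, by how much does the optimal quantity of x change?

Demand: x*(P_x,P_y,M) = 2·M/(2·P_x + 3·P_y), y* = 3·M/(2·P_x + 3·P_y).
Here 2·5 + 3·7 = 31, giving x* = 15.4839.
At M' = 480: x* = 30.9677. Change: 30.9677 − 15.4839 = 15.4839.

Δx* = 15.4839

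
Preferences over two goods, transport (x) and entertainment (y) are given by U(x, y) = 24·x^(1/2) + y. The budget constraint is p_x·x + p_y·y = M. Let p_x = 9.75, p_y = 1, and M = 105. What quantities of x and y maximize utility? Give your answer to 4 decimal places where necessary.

MU_x = 12/√x, MU_y = 1. Tangency: 12/√x = p_x/p_y.
Thus x* = (12·p_y/p_x)² — independent of M — with the rest of income spent on y.
Plugging in: x* = (12·1/9.75)² = 1.5148, y* = 90.2308.

x* = 1.5148, y* = 90.2308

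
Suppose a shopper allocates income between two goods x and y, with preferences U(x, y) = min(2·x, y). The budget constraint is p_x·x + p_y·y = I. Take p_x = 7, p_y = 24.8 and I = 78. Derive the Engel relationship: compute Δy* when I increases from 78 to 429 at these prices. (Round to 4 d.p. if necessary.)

With perfect complements, no substitution: consume in ratio x:y = 1:2.
Budget: p_x·x + p_y·2·x = I, so (p_x + 2·p_y)·x = I.
Demand: x*(p_x,p_y,I) = I/(p_x + 2·p_y), y* = 2·I/(p_x + 2·p_y).
Here 7 + 2·24.8 = 56.6, giving y* = 2.7562.
At I' = 429: y* = 15.159. Change: 15.159 − 2.7562 = 12.4028.

Δy* = 12.4028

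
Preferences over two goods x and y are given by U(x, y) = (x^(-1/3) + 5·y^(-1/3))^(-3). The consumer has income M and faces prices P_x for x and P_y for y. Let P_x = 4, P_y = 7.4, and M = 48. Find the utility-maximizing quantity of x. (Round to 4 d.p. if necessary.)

x* = 2.4492

MU_x ∝ x^(-4/3), MU_y ∝ 5·y^(-4/3), so MRS = (1/5)·(y/x)^(4/3) = P_x/P_y.
Hence y/x = (5·P_x/P_y)^(1/(4/3)), i.e. raised to the 0.75 power.
Substitute y = (y/x)·x into the budget: x* = M/(P_x + P_y·(y/x)).
Numerically y/x = 2.107894, so x* = 48/(4 + 7.4·2.107894) = 2.4492.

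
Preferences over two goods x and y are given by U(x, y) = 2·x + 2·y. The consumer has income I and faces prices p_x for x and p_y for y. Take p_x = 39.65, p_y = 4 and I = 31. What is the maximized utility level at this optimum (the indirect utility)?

Perfect substitutes: compare marginal utility per dollar. 2/p_x vs 2/p_y → 0.0504 vs 0.5.
y gives more utility per dollar, so spend all income on y: y* = I/p_y, x* = 0.
Numerically: x* = 0, y* = 7.75.
Utility at the optimum: U(0, 7.75) = 15.5.

V = 15.5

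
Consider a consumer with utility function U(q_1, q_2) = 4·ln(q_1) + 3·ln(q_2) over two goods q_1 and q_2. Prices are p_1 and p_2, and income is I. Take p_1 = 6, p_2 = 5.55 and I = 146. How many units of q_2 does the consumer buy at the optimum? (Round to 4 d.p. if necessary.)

q_2* = 11.2741

Tangency: MRS = (4/3)·q_2/q_1 = p_1/p_2.
So 4·p_2·q_2 = 3·p_1·q_1; combined with the budget, a share 4/7 of income goes to q_1.
Demand: q_1*(p_1,p_2,I) = 4/7·I/p_1 and q_2* = 3/7·I/p_2.
At p_1=6, p_2=5.55, I=146: q_2* = 3/7·146/5.55 = 11.2741.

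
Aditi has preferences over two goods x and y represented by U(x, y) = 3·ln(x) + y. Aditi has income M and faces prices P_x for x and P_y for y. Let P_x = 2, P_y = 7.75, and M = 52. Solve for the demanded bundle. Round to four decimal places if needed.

x* = 11.625, y* = 3.7097

MU_x = 3/x, MU_y = 1. Tangency: 3/x = P_x/P_y.
So x*(P_x,P_y) = 3·P_y/P_x, independent of income; and y* = (M − 3·P_y)/P_y.
At the given prices: x* = 3·7.75/2 = 11.625, and y* = 3.7097.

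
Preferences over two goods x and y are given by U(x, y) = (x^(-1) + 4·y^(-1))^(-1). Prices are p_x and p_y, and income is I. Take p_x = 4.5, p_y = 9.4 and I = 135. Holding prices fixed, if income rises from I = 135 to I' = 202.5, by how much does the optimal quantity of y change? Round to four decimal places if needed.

Δy* = 5.3352

MRS = MU_x/MU_y = (1/4)·(y/x)^(2). Set equal to p_x/p_y.
Solve for the ratio: y/x = [4·p_x/p_y]^(0.5).
With the ratio pinned down, the budget gives x* = I/(p_x + p_y·(y/x)) and y* = (y/x)·x*.
Numerically y/x = 1.383797, so x* = 135/(4.5 + 9.4·1.383797) = 7.7109 and y* = 1.383797·7.7109 = 10.6703.
At I' = 202.5: y* = 16.0055. Change: 16.0055 − 10.6703 = 5.3352.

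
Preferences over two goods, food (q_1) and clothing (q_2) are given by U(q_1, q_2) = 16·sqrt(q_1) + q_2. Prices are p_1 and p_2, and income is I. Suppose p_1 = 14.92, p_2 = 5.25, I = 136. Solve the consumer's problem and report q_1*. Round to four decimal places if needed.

q_1* = 7.9243

MU_q_1 = 8/√q_1, MU_q_2 = 1. Tangency: 8/√q_1 = p_1/p_2.
Thus q_1* = (8·p_2/p_1)² — independent of I — with the rest of income spent on q_2.
Plugging in: q_1* = (8·5.25/14.92)² = 7.9243.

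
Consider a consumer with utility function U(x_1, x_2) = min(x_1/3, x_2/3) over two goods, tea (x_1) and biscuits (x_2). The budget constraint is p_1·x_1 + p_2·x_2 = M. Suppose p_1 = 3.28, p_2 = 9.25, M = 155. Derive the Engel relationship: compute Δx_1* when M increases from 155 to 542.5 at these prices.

Demand: x_1*(p_1,p_2,M) = 3·M/(3·p_1 + 3·p_2), x_2* = 3·M/(3·p_1 + 3·p_2).
Here 3·3.28 + 3·9.25 = 37.59, giving x_1* = 12.3703.
At M' = 542.5: x_1* = 43.2961. Change: 43.2961 − 12.3703 = 30.9258.

Δx_1* = 30.9258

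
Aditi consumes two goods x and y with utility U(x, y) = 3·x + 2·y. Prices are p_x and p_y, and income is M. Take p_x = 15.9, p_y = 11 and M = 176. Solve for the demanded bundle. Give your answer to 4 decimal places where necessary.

x* = 11.0692, y* = 0

Perfect substitutes: compare marginal utility per dollar. 3/p_x vs 2/p_y → 0.1887 vs 0.1818.
x gives more utility per dollar, so spend all income on x: x* = M/p_x, y* = 0.
Numerically: x* = 11.0692, y* = 0.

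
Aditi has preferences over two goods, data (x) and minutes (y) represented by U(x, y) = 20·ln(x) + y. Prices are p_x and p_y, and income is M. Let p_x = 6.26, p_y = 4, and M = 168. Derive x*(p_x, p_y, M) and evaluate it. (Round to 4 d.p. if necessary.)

MU_x = 20/x, MU_y = 1. Tangency: 20/x = p_x/p_y.
So x*(p_x,p_y) = 20·p_y/p_x, independent of income; and y* = (M − 20·p_y)/p_y.
At the given prices: x* = 20·4/6.26 = 12.7796.

x* = 12.7796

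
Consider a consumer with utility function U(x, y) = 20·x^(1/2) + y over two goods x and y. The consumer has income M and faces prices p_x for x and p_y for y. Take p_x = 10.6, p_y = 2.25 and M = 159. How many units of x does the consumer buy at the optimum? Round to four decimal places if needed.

MU_x = 10/√x, MU_y = 1. Tangency: 10/√x = p_x/p_y.
Solve: √x = 10·p_y/p_x, so x*(p_x,p_y) = (10·p_y/p_x)², and y* = (M − p_x·x*)/p_y.
Plugging in: x* = (10·2.25/10.6)² = 4.5056.

x* = 4.5056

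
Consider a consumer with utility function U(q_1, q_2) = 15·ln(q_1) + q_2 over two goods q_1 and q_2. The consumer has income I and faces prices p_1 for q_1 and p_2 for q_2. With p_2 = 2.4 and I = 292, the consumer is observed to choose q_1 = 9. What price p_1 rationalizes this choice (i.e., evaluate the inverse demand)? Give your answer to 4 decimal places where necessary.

p_1 = 4

Set MRS = p_1/p_2: (15/q_1)/1 = p_1/p_2.
So q_1*(p_1,p_2) = 15·p_2/p_1, independent of income; and q_2* = (I − 15·p_2)/p_2.
Set q_1* = 9 in the demand function and solve for p_1: p_1 = 4.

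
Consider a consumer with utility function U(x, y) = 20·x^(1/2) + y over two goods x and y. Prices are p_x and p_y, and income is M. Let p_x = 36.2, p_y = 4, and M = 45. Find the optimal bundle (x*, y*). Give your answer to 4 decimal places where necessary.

x* = 1.221, y* = 0.2003

Set MRS = p_x/p_y: 10·x^(−1/2) = p_x/p_y.
Thus x* = (10·p_y/p_x)² — independent of M — with the rest of income spent on y.
Plugging in: x* = (10·4/36.2)² = 1.221, y* = 0.2003.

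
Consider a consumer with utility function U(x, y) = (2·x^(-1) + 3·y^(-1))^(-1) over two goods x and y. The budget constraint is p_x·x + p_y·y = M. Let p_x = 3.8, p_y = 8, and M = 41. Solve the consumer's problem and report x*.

x* = 3.8852

Numerically y/x = 0.844097, so x* = 41/(3.8 + 8·0.844097) = 3.8852.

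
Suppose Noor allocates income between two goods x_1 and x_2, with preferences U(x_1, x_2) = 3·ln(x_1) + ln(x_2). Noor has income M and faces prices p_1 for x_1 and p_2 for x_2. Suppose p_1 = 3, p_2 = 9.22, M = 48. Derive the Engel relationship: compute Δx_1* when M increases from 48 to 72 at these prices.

Δx_1* = 6

MU_x_1/MU_x_2 = (3·x_2)/(x_1); tangency sets this equal to p_1/p_2.
Rearranging, p_2·x_2 = (1/3)·p_1·x_1. Substituting into the budget gives p_1·x_1·(1 + (1/3)) = M.
Demand: x_1*(p_1,p_2,M) = 0.75·M/p_1 and x_2* = 0.25·M/p_2.
At p_1=3, p_2=9.22, M=48: x_1* = 0.75·48/3 = 12.
At M' = 72: x_1* = 18. Change: 18 − 12 = 6.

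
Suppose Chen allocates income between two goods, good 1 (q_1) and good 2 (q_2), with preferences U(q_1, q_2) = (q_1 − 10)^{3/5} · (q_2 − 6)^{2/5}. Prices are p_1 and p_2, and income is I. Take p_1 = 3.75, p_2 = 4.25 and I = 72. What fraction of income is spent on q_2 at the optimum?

share on q_2 = 0.4042

This is Cobb-Douglas in (q_1−10, q_2−6): tangency gives 0.6·p_2·(q_2−6) = 0.4·p_1·(q_1−10).
After buying the subsistence bundle (10, 6), a share 0.6 of the remaining income goes to q_1: q_1* = 10 + 0.6·(I − 10p_1 − 6p_2)/p_1.
Discretionary income = 72 − 10·3.75 − 6·4.25 = 9; q_1* = 10 + 0.6·9/3.75 = 11.44; q_2* = 6 + 0.4·9/4.25 = 6.8471.
Expenditure on q_2: 4.25·6.8471 = 29.1; share = 0.4042.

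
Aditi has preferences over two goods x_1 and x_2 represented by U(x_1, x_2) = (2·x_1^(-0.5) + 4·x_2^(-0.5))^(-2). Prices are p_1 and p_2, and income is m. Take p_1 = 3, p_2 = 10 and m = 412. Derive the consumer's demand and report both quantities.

x_1* = 40.7365, x_2* = 28.9791

MU_x_1 ∝ 2·x_1^(-1.5), MU_x_2 ∝ 4·x_2^(-1.5), so MRS = (1/2)·(x_2/x_1)^(1.5) = p_1/p_2.
Hence x_2/x_1 = (2·p_1/p_2)^(1/(1.5)), i.e. raised to the 2/3 power.
With the ratio pinned down, the budget gives x_1* = m/(p_1 + p_2·(x_2/x_1)) and x_2* = (x_2/x_1)·x_1*.
Numerically x_2/x_1 = 0.711379, so x_1* = 412/(3 + 10·0.711379) = 40.7365 and x_2* = 0.711379·40.7365 = 28.9791.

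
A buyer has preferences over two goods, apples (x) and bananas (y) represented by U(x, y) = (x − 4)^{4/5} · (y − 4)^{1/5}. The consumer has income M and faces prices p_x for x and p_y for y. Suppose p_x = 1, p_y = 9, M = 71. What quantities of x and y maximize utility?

x* = 28.8, y* = 4.6889

MRS = 4·(y−4)/(x−4). Tangency with p_x/p_y gives y−4 = (1/4)·(p_x/p_y)·(x−4).
After buying the subsistence bundle (4, 4), a share 0.8 of the remaining income goes to x: x* = 4 + 0.8·(M − 4p_x − 4p_y)/p_x.
Discretionary income = 71 − 4·1 − 4·9 = 31; x* = 4 + 0.8·31/1 = 28.8; y* = 4 + 0.2·31/9 = 4.6889.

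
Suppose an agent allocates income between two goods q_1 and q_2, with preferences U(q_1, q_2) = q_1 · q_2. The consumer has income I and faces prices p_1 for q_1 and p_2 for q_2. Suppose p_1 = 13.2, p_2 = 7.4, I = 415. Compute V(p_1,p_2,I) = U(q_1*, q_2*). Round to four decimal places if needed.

MU_q_1/MU_q_2 = (q_2)/(q_1); tangency sets this equal to p_1/p_2.
So p_2·q_2 = p_1·q_1; combined with the budget, a share 0.5 of income goes to q_1.
Demand: q_1*(p_1,p_2,I) = 0.5·I/p_1 and q_2* = 0.5·I/p_2.
At p_1=13.2, p_2=7.4, I=415: q_1* = 0.5·415/13.2 = 15.7197, q_2* = 28.0405.
Utility at the optimum: U(15.7197, 28.0405) = 440.7888.

V = 440.7888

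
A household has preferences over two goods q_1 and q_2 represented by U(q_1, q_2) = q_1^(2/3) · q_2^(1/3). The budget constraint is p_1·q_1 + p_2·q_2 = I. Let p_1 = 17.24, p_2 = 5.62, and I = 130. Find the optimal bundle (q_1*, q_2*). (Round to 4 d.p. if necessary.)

q_1* = 5.0271, q_2* = 7.7106

MU_q_1/MU_q_2 = (2/3·q_2)/(1/3·q_1); tangency sets this equal to p_1/p_2.
So 2/3·p_2·q_2 = 1/3·p_1·q_1; combined with the budget, a share 2/3 of income goes to q_1.
Demand: q_1*(p_1,p_2,I) = 2/3·I/p_1 and q_2* = 1/3·I/p_2.
At p_1=17.24, p_2=5.62, I=130: q_1* = 2/3·130/17.24 = 5.0271, q_2* = 7.7106.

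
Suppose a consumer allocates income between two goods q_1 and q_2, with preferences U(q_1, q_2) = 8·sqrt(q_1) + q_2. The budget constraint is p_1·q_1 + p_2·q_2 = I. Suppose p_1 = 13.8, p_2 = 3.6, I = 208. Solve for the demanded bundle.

MU_q_1 = 4/√q_1, MU_q_2 = 1. Tangency: 4/√q_1 = p_1/p_2.
Thus q_1* = (4·p_2/p_1)² — independent of I — with the rest of income spent on q_2.
Plugging in: q_1* = (4·3.6/13.8)² = 1.0888, q_2* = 53.6039.

q_1* = 1.0888, q_2* = 53.6039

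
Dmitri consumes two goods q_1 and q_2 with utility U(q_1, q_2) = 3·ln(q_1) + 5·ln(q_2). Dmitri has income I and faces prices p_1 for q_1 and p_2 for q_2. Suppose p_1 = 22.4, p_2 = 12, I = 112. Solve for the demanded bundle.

The MRS is (3/5)·q_2/q_1. Set MRS = p_1/p_2.
Rearranging, p_2·q_2 = (5/3)·p_1·q_1. Substituting into the budget gives p_1·q_1·(1 + (5/3)) = I.
Demand: q_1*(p_1,p_2,I) = 0.375·I/p_1 and q_2* = 0.625·I/p_2.
At p_1=22.4, p_2=12, I=112: q_1* = 0.375·112/22.4 = 1.875, q_2* = 5.8333.

q_1* = 1.875, q_2* = 5.8333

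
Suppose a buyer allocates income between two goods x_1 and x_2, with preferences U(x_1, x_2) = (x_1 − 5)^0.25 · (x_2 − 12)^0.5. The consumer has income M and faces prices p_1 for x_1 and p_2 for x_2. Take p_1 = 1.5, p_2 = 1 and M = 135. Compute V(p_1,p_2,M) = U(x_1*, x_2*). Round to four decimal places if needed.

This is Cobb-Douglas in (x_1−5, x_2−12): tangency gives 0.25·p_2·(x_2−12) = 0.5·p_1·(x_1−5).
After buying the subsistence bundle (5, 12), a share 1/3 of the remaining income goes to x_1: x_1* = 5 + 1/3·(M − 5p_1 − 12p_2)/p_1.
Discretionary income = 135 − 5·1.5 − 12·1 = 115.5; x_1* = 5 + 1/3·115.5/1.5 = 30.6667; x_2* = 12 + 2/3·115.5/1 = 89.
Utility at the optimum: U(30.6667, 89) = 19.7509.

V = 19.7509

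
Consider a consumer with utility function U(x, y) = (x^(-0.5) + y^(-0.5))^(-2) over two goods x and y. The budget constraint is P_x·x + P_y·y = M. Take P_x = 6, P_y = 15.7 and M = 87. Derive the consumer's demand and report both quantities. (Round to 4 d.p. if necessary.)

MRS = MU_x/MU_y = (y/x)^(1.5). Set equal to P_x/P_y.
Hence y/x = (P_x/P_y)^(1/(1.5)), i.e. raised to the 2/3 power.
With the ratio pinned down, the budget gives x* = M/(P_x + P_y·(y/x)) and y* = (y/x)·x*.
Numerically y/x = 0.526625, so x* = 87/(6 + 15.7·0.526625) = 6.0976 and y* = 0.526625·6.0976 = 3.2111.

x* = 6.0976, y* = 3.2111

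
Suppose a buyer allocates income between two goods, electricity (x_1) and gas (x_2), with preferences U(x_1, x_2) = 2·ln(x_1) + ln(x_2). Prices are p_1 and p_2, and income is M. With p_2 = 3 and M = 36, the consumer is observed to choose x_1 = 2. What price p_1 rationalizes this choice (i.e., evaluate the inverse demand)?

p_1 = 12

The MRS is 2·x_2/x_1. Set MRS = p_1/p_2.
Rearranging, p_2·x_2 = (1/2)·p_1·x_1. Substituting into the budget gives p_1·x_1·(1 + (1/2)) = M.
Demand: x_1*(p_1,p_2,M) = 2/3·M/p_1 and x_2* = 1/3·M/p_2.
Set x_1* = 2 in the demand function and solve for p_1: p_1 = 12.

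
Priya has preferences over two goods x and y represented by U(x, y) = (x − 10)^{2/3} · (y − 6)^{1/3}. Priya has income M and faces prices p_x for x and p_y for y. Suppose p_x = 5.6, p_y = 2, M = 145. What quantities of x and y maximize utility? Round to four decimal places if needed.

x* = 19.1667, y* = 18.8333

This is Cobb-Douglas in (x−10, y−6): tangency gives 2/3·p_y·(y−6) = 1/3·p_x·(x−10).
After buying the subsistence bundle (10, 6), a share 2/3 of the remaining income goes to x: x* = 10 + 2/3·(M − 10p_x − 6p_y)/p_x.
Discretionary income = 145 − 10·5.6 − 6·2 = 77; x* = 10 + 2/3·77/5.6 = 19.1667; y* = 6 + 1/3·77/2 = 18.8333.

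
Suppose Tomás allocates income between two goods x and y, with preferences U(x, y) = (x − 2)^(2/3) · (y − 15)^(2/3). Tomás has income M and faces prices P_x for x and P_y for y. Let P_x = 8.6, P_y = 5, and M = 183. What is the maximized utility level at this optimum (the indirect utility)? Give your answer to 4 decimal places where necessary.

MRS = (y−15)/(x−2). Tangency with P_x/P_y gives y−15 = (P_x/P_y)·(x−2).
Substituting into the budget: x* = 2 + 0.5·(M − 2·P_x − 15·P_y)/P_x, and y* = 15 + 0.5·(…)/P_y.
Discretionary income = 183 − 2·8.6 − 15·5 = 90.8; x* = 2 + 0.5·90.8/8.6 = 7.2791; y* = 15 + 0.5·90.8/5 = 24.08.
Utility at the optimum: U(7.2791, 24.08) = 13.1956.

V = 13.1956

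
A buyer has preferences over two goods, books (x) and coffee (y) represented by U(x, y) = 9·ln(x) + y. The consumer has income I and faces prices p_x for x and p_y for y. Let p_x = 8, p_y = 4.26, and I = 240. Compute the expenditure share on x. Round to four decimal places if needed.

MU_x = 9/x, MU_y = 1. Tangency: 9/x = p_x/p_y.
So x*(p_x,p_y) = 9·p_y/p_x, independent of income; and y* = (I − 9·p_y)/p_y.
At the given prices: x* = 9·4.26/8 = 4.7925, and y* = 47.338.
Expenditure on x: 8·4.7925 = 38.34; share = 0.1598.

share on x = 0.1598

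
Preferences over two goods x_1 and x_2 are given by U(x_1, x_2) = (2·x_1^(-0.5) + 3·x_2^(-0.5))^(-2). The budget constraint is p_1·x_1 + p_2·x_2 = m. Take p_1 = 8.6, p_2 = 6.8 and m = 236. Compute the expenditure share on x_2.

share on x_2 = 0.5479

MRS = MU_x_1/MU_x_2 = (2/3)·(x_2/x_1)^(1.5). Set equal to p_1/p_2.
Hence x_2/x_1 = ((3/2)·p_1/p_2)^(1/(1.5)), i.e. raised to the 2/3 power.
With the ratio pinned down, the budget gives x_1* = m/(p_1 + p_2·(x_2/x_1)) and x_2* = (x_2/x_1)·x_1*.
Numerically x_2/x_1 = 1.532453, so x_1* = 236/(8.6 + 6.8·1.532453) = 12.4075 and x_2* = 1.532453·12.4075 = 19.014.
Expenditure on x_2: 6.8·19.014 = 129.2951; share = 0.5479.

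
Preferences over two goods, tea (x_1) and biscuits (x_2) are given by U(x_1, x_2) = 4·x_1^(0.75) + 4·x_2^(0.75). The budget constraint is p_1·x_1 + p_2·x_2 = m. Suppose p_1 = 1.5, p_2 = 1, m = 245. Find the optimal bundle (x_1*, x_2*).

MRS = MU_x_1/MU_x_2 = (x_2/x_1)^(0.25). Set equal to p_1/p_2.
Hence x_2/x_1 = (p_1/p_2)^(1/(0.25)), i.e. raised to the 4 power.
With the ratio pinned down, the budget gives x_1* = m/(p_1 + p_2·(x_2/x_1)) and x_2* = (x_2/x_1)·x_1*.
Numerically x_2/x_1 = 5.0625, so x_1* = 245/(1.5 + 1·5.0625) = 37.3333 and x_2* = 5.0625·37.3333 = 189.

x_1* = 37.3333, x_2* = 189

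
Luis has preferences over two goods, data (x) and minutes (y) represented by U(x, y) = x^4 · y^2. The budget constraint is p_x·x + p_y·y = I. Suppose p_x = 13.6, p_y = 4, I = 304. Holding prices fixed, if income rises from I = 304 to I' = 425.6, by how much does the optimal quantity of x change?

Δx* = 5.9608

The MRS is 2·y/x. Set MRS = p_x/p_y.
Rearranging, p_y·y = (1/2)·p_x·x. Substituting into the budget gives p_x·x·(1 + (1/2)) = I.
Demand: x*(p_x,p_y,I) = 2/3·I/p_x and y* = 1/3·I/p_y.
At p_x=13.6, p_y=4, I=304: x* = 2/3·304/13.6 = 14.902.
At I' = 425.6: x* = 20.8627. Change: 20.8627 − 14.902 = 5.9608.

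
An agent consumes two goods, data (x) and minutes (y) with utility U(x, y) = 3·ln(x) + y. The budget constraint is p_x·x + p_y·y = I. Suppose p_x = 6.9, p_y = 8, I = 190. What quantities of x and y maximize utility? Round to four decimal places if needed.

x* = 3.4783, y* = 20.75

Set MRS = p_x/p_y: (3/x)/1 = p_x/p_y.
So x*(p_x,p_y) = 3·p_y/p_x, independent of income; and y* = (I − 3·p_y)/p_y.
At the given prices: x* = 3·8/6.9 = 3.4783, and y* = 20.75.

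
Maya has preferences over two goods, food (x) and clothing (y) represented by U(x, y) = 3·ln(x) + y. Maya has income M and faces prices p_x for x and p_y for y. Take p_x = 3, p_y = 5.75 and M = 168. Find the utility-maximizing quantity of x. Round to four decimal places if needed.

x* = 5.75

MU_x = 3/x, MU_y = 1. Tangency: 3/x = p_x/p_y.
So x*(p_x,p_y) = 3·p_y/p_x, independent of income; and y* = (M − 3·p_y)/p_y.
At the given prices: x* = 3·5.75/3 = 5.75.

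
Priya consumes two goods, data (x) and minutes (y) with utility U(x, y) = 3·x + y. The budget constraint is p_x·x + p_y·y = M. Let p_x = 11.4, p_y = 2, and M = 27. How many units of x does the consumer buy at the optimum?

y gives more utility per dollar, so spend all income on y: y* = M/p_y, x* = 0.
Numerically: x* = 0, y* = 13.5.

x* = 0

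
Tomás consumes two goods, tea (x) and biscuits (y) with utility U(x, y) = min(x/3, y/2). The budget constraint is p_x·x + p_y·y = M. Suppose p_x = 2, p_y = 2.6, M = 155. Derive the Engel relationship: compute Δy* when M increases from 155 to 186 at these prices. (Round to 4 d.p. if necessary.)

Δy* = 5.5357

Leontief preferences: the optimum is at the kink where x/3 = y/2, i.e. y = (2/3)·x.
Budget: p_x·x + p_y·(2/3)·x = M, so (3·p_x + 2·p_y)·x = 3·M.
Demand: x*(p_x,p_y,M) = 3·M/(3·p_x + 2·p_y), y* = 2·M/(3·p_x + 2·p_y).
Here 3·2 + 2·2.6 = 11.2, giving y* = 27.6786.
At M' = 186: y* = 33.2143. Change: 33.2143 − 27.6786 = 5.5357.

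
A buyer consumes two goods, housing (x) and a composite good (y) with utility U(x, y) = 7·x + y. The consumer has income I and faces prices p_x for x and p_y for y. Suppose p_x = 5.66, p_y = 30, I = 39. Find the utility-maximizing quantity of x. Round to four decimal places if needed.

x* = 6.8905

Numerically: x* = 6.8905, y* = 0.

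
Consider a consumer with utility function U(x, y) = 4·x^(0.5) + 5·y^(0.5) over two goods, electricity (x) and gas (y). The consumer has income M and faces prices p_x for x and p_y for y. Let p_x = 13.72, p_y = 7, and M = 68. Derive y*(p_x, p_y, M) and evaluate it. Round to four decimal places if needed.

MRS = MU_x/MU_y = (4/5)·(y/x)^(0.5). Set equal to p_x/p_y.
Solve for the ratio: y/x = [(5/4)·p_x/p_y]^(2).
With the ratio pinned down, the budget gives x* = M/(p_x + p_y·(y/x)) and y* = (y/x)·x*.
Numerically y/x = 6.0025, so x* = 68/(13.72 + 7·6.0025) = 1.22 and y* = 6.0025·1.22 = 7.3231.

y* = 7.3231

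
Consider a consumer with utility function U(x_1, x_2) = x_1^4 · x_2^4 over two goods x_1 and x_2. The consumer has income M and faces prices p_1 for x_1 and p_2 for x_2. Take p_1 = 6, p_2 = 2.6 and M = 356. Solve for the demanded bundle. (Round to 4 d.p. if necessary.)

x_1* = 29.6667, x_2* = 68.4615

The MRS is x_2/x_1. Set MRS = p_1/p_2.
So 4·p_2·x_2 = 4·p_1·x_1; combined with the budget, a share 0.5 of income goes to x_1.
Demand: x_1*(p_1,p_2,M) = 0.5·M/p_1 and x_2* = 0.5·M/p_2.
At p_1=6, p_2=2.6, M=356: x_1* = 0.5·356/6 = 29.6667, x_2* = 68.4615.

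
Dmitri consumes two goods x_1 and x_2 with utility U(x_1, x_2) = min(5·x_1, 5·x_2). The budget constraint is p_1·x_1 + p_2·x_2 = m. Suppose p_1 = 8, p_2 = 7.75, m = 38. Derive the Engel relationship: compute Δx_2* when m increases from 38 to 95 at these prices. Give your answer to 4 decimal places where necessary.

With perfect complements, no substitution: consume in ratio x_1:x_2 = 5:5.
Budget: p_1·x_1 + p_2·x_1 = m, so (5·p_1 + 5·p_2)·x_1 = 5·m.
Demand: x_1*(p_1,p_2,m) = 5·m/(5·p_1 + 5·p_2), x_2* = 5·m/(5·p_1 + 5·p_2).
Here 5·8 + 5·7.75 = 78.75, giving x_2* = 2.4127.
At m' = 95: x_2* = 6.0317. Change: 6.0317 − 2.4127 = 3.619.

Δx_2* = 3.619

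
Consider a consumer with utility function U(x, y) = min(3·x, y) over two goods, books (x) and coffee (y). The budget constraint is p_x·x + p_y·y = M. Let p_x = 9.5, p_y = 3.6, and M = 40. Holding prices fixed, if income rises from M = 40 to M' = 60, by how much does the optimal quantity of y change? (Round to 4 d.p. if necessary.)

Δy* = 2.9557

Here 9.5 + 3·3.6 = 20.3, giving y* = 5.9113.
At M' = 60: y* = 8.867. Change: 8.867 − 5.9113 = 2.9557.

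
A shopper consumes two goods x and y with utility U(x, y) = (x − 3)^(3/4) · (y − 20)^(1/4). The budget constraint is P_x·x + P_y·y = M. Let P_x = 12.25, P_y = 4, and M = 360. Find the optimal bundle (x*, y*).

x* = 17.8929, y* = 35.2031

Substituting into the budget: x* = 3 + 0.75·(M − 3·P_x − 20·P_y)/P_x, and y* = 20 + 0.25·(…)/P_y.
Discretionary income = 360 − 3·12.25 − 20·4 = 243.25; x* = 3 + 0.75·243.25/12.25 = 17.8929; y* = 20 + 0.25·243.25/4 = 35.2031.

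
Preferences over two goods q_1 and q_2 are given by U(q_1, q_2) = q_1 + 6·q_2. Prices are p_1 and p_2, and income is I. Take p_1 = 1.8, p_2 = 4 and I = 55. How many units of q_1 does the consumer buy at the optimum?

q_1* = 0

q_2 gives more utility per dollar, so spend all income on q_2: q_2* = I/p_2, q_1* = 0.
Numerically: q_1* = 0, q_2* = 13.75.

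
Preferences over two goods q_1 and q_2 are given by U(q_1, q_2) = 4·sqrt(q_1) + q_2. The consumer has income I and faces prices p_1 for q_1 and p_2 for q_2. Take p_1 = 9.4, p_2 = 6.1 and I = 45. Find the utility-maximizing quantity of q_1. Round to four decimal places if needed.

MU_q_1 = 2/√q_1, MU_q_2 = 1. Tangency: 2/√q_1 = p_1/p_2.
Solve: √q_1 = 2·p_2/p_1, so q_1*(p_1,p_2) = (2·p_2/p_1)², and q_2* = (I − p_1·q_1*)/p_2.
Plugging in: q_1* = (2·6.1/9.4)² = 1.6845.

q_1* = 1.6845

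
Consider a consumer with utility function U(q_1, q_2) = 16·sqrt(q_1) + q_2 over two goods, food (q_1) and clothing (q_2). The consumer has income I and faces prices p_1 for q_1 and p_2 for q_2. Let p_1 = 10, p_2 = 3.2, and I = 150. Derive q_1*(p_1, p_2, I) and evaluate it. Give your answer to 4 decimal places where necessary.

Set MRS = p_1/p_2: 8·q_1^(−1/2) = p_1/p_2.
Solve: √q_1 = 8·p_2/p_1, so q_1*(p_1,p_2) = (8·p_2/p_1)², and q_2* = (I − p_1·q_1*)/p_2.
Plugging in: q_1* = (8·3.2/10)² = 6.5536.

q_1* = 6.5536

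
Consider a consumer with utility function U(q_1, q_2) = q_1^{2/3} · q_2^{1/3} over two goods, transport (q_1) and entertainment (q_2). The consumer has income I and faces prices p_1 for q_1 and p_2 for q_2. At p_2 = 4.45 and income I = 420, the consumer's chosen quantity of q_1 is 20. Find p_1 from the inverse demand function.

p_1 = 14

MU_q_1/MU_q_2 = (2/3·q_2)/(1/3·q_1); tangency sets this equal to p_1/p_2.
Rearranging, p_2·q_2 = (1/2)·p_1·q_1. Substituting into the budget gives p_1·q_1·(1 + (1/2)) = I.
Demand: q_1*(p_1,p_2,I) = 2/3·I/p_1 and q_2* = 1/3·I/p_2.
Set q_1* = 20 in the demand function and solve for p_1: p_1 = 14.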